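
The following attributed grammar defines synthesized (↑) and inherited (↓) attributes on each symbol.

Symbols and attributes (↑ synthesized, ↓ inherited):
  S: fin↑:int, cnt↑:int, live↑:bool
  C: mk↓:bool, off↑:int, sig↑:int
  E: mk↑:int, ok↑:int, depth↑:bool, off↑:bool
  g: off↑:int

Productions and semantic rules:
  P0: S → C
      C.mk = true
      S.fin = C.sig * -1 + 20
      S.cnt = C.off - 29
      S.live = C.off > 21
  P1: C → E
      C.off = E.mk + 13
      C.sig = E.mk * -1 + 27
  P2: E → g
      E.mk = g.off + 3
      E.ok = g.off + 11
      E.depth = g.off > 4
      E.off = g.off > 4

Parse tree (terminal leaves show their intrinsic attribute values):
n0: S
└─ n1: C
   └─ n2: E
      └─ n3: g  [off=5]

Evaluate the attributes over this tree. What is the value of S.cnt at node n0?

-8

1. n1.mk = true  [true]
2. n3.off = 5  [terminal]
3. n2.mk = 8  [g.off + 3]
4. n2.ok = 16  [g.off + 11]
5. n2.depth = true  [g.off > 4]
6. n2.off = true  [g.off > 4]
7. n1.off = 21  [E.mk + 13]
8. n1.sig = 19  [E.mk * -1 + 27]
9. n0.fin = 1  [C.sig * -1 + 20]
10. n0.cnt = -8  [C.off - 29]
11. n0.live = false  [C.off > 21]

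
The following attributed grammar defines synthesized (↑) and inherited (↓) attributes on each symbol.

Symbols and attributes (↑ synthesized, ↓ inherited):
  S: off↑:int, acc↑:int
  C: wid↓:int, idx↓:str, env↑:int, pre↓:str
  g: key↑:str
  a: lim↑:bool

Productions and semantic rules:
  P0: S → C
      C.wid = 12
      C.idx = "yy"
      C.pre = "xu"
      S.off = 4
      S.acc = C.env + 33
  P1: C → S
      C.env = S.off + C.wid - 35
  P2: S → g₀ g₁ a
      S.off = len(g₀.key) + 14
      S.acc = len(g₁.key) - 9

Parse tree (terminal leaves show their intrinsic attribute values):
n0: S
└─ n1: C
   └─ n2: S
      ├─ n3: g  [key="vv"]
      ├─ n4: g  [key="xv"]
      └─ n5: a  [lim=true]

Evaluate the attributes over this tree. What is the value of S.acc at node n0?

26

1. n1.wid = 12  [12]
2. n1.idx = "yy"  ["yy"]
3. n1.pre = "xu"  ["xu"]
4. n3.key = "vv"  [terminal]
5. n4.key = "xv"  [terminal]
6. n5.lim = true  [terminal]
7. n2.off = 16  [len(g₀.key) + 14]
8. n2.acc = -7  [len(g₁.key) - 9]
9. n1.env = -7  [S.off + C.wid - 35]
10. n0.off = 4  [4]
11. n0.acc = 26  [C.env + 33]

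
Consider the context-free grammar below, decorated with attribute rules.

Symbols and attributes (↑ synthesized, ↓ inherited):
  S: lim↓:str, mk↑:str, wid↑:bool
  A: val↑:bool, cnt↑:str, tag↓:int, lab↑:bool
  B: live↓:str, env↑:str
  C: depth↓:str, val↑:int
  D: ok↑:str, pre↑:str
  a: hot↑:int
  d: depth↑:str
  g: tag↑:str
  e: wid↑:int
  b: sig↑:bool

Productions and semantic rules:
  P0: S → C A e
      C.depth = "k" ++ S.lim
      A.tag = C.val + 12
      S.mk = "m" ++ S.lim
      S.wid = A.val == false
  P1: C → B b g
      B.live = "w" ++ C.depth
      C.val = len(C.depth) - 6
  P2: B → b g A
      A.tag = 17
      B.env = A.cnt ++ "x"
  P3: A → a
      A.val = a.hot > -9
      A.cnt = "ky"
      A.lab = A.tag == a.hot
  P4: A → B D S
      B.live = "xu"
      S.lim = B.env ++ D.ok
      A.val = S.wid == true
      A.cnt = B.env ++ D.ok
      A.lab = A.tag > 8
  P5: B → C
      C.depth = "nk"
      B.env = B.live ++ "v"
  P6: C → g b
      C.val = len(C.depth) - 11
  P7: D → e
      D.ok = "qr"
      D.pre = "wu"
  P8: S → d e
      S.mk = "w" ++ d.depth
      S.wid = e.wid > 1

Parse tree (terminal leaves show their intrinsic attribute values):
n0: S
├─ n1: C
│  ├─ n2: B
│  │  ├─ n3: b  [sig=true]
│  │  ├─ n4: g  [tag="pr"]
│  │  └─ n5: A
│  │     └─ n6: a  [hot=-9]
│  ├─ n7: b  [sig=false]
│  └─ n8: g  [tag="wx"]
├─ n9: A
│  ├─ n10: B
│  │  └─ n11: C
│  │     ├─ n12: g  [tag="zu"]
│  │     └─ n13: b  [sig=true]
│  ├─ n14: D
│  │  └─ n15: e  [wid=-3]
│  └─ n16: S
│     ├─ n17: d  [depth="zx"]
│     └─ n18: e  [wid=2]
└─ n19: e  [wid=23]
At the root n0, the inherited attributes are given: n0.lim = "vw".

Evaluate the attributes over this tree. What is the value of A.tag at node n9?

1. n0.lim = "vw"  [given at root]
2. n1.depth = "kvw"  ["k" ++ S.lim]
3. n2.live = "wkvw"  ["w" ++ C.depth]
4. n3.sig = true  [terminal]
5. n4.tag = "pr"  [terminal]
6. n5.tag = 17  [17]
7. n6.hot = -9  [terminal]
8. n5.val = false  [a.hot > -9]
9. n5.cnt = "ky"  ["ky"]
10. n5.lab = false  [A.tag == a.hot]
11. n2.env = "kyx"  [A.cnt ++ "x"]
12. n7.sig = false  [terminal]
13. n8.tag = "wx"  [terminal]
14. n1.val = -3  [len(C.depth) - 6]
15. n9.tag = 9  [C.val + 12]
16. n10.live = "xu"  ["xu"]
17. n11.depth = "nk"  ["nk"]
18. n12.tag = "zu"  [terminal]
19. n13.sig = true  [terminal]
20. n11.val = -9  [len(C.depth) - 11]
21. n10.env = "xuv"  [B.live ++ "v"]
22. n15.wid = -3  [terminal]
23. n14.ok = "qr"  ["qr"]
24. n14.pre = "wu"  ["wu"]
25. n16.lim = "xuvqr"  [B.env ++ D.ok]
26. n17.depth = "zx"  [terminal]
27. n18.wid = 2  [terminal]
28. n16.mk = "wzx"  ["w" ++ d.depth]
29. n16.wid = true  [e.wid > 1]
30. n9.val = true  [S.wid == true]
31. n9.cnt = "xuvqr"  [B.env ++ D.ok]
32. n9.lab = true  [A.tag > 8]
33. n19.wid = 23  [terminal]
34. n0.mk = "mvw"  ["m" ++ S.lim]
35. n0.wid = false  [A.val == false]

9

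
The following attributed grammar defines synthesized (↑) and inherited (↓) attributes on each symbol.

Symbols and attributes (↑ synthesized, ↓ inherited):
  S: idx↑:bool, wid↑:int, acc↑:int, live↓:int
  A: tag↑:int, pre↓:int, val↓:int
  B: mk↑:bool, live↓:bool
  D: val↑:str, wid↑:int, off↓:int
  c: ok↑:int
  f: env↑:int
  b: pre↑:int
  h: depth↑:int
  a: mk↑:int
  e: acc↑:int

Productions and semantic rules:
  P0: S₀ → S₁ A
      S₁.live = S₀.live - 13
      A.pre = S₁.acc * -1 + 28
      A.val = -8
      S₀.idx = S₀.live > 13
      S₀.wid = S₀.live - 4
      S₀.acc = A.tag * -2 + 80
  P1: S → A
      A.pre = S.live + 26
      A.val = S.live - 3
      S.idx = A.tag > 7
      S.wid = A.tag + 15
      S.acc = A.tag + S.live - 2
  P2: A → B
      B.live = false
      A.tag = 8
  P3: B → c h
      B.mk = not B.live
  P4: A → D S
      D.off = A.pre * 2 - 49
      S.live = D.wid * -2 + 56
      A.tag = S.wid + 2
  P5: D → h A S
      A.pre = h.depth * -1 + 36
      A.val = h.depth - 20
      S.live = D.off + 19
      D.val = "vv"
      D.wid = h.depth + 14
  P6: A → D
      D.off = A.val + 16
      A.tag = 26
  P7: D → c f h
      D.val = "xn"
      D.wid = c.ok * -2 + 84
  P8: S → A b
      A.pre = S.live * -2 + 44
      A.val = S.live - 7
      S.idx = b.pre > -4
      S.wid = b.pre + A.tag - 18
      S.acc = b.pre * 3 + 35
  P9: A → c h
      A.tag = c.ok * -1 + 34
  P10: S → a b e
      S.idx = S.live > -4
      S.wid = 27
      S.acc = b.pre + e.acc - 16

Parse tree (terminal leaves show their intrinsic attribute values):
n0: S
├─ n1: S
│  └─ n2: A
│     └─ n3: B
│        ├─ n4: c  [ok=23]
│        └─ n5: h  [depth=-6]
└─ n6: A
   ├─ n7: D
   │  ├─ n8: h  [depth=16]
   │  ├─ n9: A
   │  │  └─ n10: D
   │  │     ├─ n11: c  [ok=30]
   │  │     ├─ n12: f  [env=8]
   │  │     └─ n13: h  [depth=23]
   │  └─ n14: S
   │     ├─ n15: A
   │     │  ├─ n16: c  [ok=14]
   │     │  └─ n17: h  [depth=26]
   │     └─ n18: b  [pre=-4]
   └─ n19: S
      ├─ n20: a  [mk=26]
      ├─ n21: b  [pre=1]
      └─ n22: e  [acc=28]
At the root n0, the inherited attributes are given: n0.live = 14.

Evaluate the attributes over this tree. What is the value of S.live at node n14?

1. n0.live = 14  [given at root]
2. n1.live = 1  [S₀.live - 13]
3. n2.pre = 27  [S.live + 26]
4. n2.val = -2  [S.live - 3]
5. n3.live = false  [false]
6. n4.ok = 23  [terminal]
7. n5.depth = -6  [terminal]
8. n3.mk = true  [not B.live]
9. n2.tag = 8  [8]
10. n1.idx = true  [A.tag > 7]
11. n1.wid = 23  [A.tag + 15]
12. n1.acc = 7  [A.tag + S.live - 2]
13. n6.pre = 21  [S₁.acc * -1 + 28]
14. n6.val = -8  [-8]
15. n7.off = -7  [A.pre * 2 - 49]
16. n8.depth = 16  [terminal]
17. n9.pre = 20  [h.depth * -1 + 36]
18. n9.val = -4  [h.depth - 20]
19. n10.off = 12  [A.val + 16]
20. n11.ok = 30  [terminal]
21. n12.env = 8  [terminal]
22. n13.depth = 23  [terminal]
23. n10.val = "xn"  ["xn"]
24. n10.wid = 24  [c.ok * -2 + 84]
25. n9.tag = 26  [26]
26. n14.live = 12  [D.off + 19]
27. n15.pre = 20  [S.live * -2 + 44]
28. n15.val = 5  [S.live - 7]
29. n16.ok = 14  [terminal]
30. n17.depth = 26  [terminal]
31. n15.tag = 20  [c.ok * -1 + 34]
32. n18.pre = -4  [terminal]
33. n14.idx = false  [b.pre > -4]
34. n14.wid = -2  [b.pre + A.tag - 18]
35. n14.acc = 23  [b.pre * 3 + 35]
36. n7.val = "vv"  ["vv"]
37. n7.wid = 30  [h.depth + 14]
38. n19.live = -4  [D.wid * -2 + 56]
39. n20.mk = 26  [terminal]
40. n21.pre = 1  [terminal]
41. n22.acc = 28  [terminal]
42. n19.idx = false  [S.live > -4]
43. n19.wid = 27  [27]
44. n19.acc = 13  [b.pre + e.acc - 16]
45. n6.tag = 29  [S.wid + 2]
46. n0.idx = true  [S₀.live > 13]
47. n0.wid = 10  [S₀.live - 4]
48. n0.acc = 22  [A.tag * -2 + 80]

12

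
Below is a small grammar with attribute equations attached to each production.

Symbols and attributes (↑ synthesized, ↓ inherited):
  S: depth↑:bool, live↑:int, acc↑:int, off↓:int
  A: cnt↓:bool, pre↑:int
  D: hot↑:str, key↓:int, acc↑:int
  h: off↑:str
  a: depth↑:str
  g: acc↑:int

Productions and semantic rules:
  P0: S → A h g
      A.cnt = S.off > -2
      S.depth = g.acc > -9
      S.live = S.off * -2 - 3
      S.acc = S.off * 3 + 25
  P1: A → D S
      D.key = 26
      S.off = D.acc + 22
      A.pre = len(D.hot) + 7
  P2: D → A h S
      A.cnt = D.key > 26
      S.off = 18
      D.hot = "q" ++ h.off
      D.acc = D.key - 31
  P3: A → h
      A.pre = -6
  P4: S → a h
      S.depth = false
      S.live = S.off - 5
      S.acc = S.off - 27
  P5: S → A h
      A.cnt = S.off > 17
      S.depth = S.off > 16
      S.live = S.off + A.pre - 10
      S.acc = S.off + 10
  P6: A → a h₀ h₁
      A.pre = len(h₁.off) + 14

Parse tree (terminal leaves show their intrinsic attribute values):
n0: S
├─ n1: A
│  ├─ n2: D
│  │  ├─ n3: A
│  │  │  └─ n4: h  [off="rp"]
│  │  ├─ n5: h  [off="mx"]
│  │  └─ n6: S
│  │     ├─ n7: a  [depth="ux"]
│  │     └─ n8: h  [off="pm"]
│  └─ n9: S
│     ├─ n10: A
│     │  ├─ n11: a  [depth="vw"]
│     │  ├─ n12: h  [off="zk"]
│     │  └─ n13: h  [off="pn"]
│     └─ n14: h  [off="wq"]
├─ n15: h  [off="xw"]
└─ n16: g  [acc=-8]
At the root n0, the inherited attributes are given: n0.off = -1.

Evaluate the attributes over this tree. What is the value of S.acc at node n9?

1. n0.off = -1  [given at root]
2. n1.cnt = true  [S.off > -2]
3. n2.key = 26  [26]
4. n3.cnt = false  [D.key > 26]
5. n4.off = "rp"  [terminal]
6. n3.pre = -6  [-6]
7. n5.off = "mx"  [terminal]
8. n6.off = 18  [18]
9. n7.depth = "ux"  [terminal]
10. n8.off = "pm"  [terminal]
11. n6.depth = false  [false]
12. n6.live = 13  [S.off - 5]
13. n6.acc = -9  [S.off - 27]
14. n2.hot = "qmx"  ["q" ++ h.off]
15. n2.acc = -5  [D.key - 31]
16. n9.off = 17  [D.acc + 22]
17. n10.cnt = false  [S.off > 17]
18. n11.depth = "vw"  [terminal]
19. n12.off = "zk"  [terminal]
20. n13.off = "pn"  [terminal]
21. n10.pre = 16  [len(h₁.off) + 14]
22. n14.off = "wq"  [terminal]
23. n9.depth = true  [S.off > 16]
24. n9.live = 23  [S.off + A.pre - 10]
25. n9.acc = 27  [S.off + 10]
26. n1.pre = 10  [len(D.hot) + 7]
27. n15.off = "xw"  [terminal]
28. n16.acc = -8  [terminal]
29. n0.depth = true  [g.acc > -9]
30. n0.live = -1  [S.off * -2 - 3]
31. n0.acc = 22  [S.off * 3 + 25]

27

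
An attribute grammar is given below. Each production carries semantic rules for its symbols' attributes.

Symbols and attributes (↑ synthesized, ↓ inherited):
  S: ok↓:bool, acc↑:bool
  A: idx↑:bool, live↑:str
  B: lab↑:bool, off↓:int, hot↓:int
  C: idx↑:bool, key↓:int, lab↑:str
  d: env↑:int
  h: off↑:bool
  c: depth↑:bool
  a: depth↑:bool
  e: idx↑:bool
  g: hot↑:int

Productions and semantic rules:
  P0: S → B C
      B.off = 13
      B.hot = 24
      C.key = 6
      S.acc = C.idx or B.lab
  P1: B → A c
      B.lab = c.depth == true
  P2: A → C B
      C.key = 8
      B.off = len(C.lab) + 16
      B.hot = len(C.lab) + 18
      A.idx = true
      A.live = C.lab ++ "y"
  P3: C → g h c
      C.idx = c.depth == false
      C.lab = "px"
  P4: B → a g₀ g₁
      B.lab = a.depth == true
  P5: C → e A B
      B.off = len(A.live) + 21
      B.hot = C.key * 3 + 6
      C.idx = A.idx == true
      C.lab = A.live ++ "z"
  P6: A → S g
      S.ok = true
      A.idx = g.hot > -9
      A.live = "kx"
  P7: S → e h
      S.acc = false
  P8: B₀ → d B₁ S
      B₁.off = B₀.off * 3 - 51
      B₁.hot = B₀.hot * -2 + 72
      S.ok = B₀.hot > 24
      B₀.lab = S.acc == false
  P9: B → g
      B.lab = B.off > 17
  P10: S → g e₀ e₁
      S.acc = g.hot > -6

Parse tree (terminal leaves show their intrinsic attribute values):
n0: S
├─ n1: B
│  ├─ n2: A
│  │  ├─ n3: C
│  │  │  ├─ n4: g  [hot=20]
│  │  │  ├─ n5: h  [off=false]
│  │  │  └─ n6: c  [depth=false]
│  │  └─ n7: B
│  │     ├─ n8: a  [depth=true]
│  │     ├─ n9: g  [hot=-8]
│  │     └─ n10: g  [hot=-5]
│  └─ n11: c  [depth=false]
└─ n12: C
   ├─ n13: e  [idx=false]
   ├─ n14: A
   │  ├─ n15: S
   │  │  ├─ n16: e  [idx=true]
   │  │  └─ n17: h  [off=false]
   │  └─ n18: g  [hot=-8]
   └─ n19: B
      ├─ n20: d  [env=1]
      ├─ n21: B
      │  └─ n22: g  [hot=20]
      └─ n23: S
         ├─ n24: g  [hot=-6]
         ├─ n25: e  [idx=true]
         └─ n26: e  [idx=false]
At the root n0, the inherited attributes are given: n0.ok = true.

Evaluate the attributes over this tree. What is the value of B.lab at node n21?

true

1. n0.ok = true  [given at root]
2. n1.off = 13  [13]
3. n1.hot = 24  [24]
4. n3.key = 8  [8]
5. n4.hot = 20  [terminal]
6. n5.off = false  [terminal]
7. n6.depth = false  [terminal]
8. n3.idx = true  [c.depth == false]
9. n3.lab = "px"  ["px"]
10. n7.off = 18  [len(C.lab) + 16]
11. n7.hot = 20  [len(C.lab) + 18]
12. n8.depth = true  [terminal]
13. n9.hot = -8  [terminal]
14. n10.hot = -5  [terminal]
15. n7.lab = true  [a.depth == true]
16. n2.idx = true  [true]
17. n2.live = "pxy"  [C.lab ++ "y"]
18. n11.depth = false  [terminal]
19. n1.lab = false  [c.depth == true]
20. n12.key = 6  [6]
21. n13.idx = false  [terminal]
22. n15.ok = true  [true]
23. n16.idx = true  [terminal]
24. n17.off = false  [terminal]
25. n15.acc = false  [false]
26. n18.hot = -8  [terminal]
27. n14.idx = true  [g.hot > -9]
28. n14.live = "kx"  ["kx"]
29. n19.off = 23  [len(A.live) + 21]
30. n19.hot = 24  [C.key * 3 + 6]
31. n20.env = 1  [terminal]
32. n21.off = 18  [B₀.off * 3 - 51]
33. n21.hot = 24  [B₀.hot * -2 + 72]
34. n22.hot = 20  [terminal]
35. n21.lab = true  [B.off > 17]
36. n23.ok = false  [B₀.hot > 24]
37. n24.hot = -6  [terminal]
38. n25.idx = true  [terminal]
39. n26.idx = false  [terminal]
40. n23.acc = false  [g.hot > -6]
41. n19.lab = true  [S.acc == false]
42. n12.idx = true  [A.idx == true]
43. n12.lab = "kxz"  [A.live ++ "z"]
44. n0.acc = true  [C.idx or B.lab]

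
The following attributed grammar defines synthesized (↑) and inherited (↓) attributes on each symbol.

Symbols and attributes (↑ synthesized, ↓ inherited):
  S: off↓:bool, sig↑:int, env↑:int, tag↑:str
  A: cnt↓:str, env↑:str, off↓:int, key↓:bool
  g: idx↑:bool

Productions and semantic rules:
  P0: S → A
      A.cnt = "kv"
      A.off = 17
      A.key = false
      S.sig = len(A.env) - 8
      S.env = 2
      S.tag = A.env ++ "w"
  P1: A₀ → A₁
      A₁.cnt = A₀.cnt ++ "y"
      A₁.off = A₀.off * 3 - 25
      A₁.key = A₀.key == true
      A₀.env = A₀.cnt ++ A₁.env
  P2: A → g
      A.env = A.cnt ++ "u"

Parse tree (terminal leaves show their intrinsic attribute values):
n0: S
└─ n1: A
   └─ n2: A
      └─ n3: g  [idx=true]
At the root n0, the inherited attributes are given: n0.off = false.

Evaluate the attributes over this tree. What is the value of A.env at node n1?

1. n0.off = false  [given at root]
2. n1.cnt = "kv"  ["kv"]
3. n1.off = 17  [17]
4. n1.key = false  [false]
5. n2.cnt = "kvy"  [A₀.cnt ++ "y"]
6. n2.off = 26  [A₀.off * 3 - 25]
7. n2.key = false  [A₀.key == true]
8. n3.idx = true  [terminal]
9. n2.env = "kvyu"  [A.cnt ++ "u"]
10. n1.env = "kvkvyu"  [A₀.cnt ++ A₁.env]
11. n0.sig = -2  [len(A.env) - 8]
12. n0.env = 2  [2]
13. n0.tag = "kvkvyuw"  [A.env ++ "w"]

"kvkvyu"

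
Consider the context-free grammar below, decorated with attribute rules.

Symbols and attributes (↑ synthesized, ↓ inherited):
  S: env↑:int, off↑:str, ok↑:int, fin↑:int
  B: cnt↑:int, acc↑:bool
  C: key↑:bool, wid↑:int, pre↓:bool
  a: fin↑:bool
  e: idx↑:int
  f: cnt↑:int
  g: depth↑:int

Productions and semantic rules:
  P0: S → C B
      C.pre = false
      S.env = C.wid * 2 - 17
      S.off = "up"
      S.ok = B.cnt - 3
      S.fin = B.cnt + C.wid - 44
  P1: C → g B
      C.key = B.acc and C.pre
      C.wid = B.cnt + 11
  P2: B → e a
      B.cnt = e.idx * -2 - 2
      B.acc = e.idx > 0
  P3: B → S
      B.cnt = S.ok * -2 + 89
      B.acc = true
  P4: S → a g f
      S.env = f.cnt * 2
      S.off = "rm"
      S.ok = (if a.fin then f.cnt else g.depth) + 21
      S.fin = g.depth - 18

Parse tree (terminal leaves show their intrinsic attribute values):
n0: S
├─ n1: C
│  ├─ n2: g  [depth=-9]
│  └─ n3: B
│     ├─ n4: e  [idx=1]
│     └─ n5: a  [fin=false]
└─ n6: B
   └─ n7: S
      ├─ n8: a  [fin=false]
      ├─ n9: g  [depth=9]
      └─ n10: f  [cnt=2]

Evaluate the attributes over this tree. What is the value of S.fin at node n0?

1. n1.pre = false  [false]
2. n2.depth = -9  [terminal]
3. n4.idx = 1  [terminal]
4. n5.fin = false  [terminal]
5. n3.cnt = -4  [e.idx * -2 - 2]
6. n3.acc = true  [e.idx > 0]
7. n1.key = false  [B.acc and C.pre]
8. n1.wid = 7  [B.cnt + 11]
9. n8.fin = false  [terminal]
10. n9.depth = 9  [terminal]
11. n10.cnt = 2  [terminal]
12. n7.env = 4  [f.cnt * 2]
13. n7.off = "rm"  ["rm"]
14. n7.ok = 30  [(if a.fin then f.cnt else g.depth) + 21]
15. n7.fin = -9  [g.depth - 18]
16. n6.cnt = 29  [S.ok * -2 + 89]
17. n6.acc = true  [true]
18. n0.env = -3  [C.wid * 2 - 17]
19. n0.off = "up"  ["up"]
20. n0.ok = 26  [B.cnt - 3]
21. n0.fin = -8  [B.cnt + C.wid - 44]

-8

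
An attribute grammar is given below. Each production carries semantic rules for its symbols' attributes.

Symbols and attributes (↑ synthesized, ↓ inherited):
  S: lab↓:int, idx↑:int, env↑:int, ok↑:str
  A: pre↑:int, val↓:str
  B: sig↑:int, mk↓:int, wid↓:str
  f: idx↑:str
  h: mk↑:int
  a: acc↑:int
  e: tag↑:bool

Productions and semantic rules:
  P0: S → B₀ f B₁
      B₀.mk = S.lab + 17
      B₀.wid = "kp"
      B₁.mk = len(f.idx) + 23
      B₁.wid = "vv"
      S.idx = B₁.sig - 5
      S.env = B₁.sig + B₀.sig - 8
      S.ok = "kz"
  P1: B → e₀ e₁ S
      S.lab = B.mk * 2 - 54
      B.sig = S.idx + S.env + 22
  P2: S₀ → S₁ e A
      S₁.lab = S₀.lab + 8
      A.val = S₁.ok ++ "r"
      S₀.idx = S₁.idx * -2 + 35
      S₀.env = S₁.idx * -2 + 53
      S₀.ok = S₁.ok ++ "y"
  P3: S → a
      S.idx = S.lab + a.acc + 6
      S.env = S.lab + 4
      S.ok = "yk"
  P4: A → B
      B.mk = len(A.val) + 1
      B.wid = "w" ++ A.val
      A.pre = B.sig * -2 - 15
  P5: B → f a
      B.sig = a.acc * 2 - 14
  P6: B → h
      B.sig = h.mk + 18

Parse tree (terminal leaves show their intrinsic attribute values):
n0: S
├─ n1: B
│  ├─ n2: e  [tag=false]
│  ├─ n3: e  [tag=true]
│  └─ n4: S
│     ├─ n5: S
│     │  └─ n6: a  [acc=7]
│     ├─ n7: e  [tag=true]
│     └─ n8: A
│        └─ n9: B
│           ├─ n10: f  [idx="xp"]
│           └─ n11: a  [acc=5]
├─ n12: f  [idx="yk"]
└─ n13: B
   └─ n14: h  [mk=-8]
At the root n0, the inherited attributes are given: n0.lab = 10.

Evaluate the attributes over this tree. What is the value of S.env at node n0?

1. n0.lab = 10  [given at root]
2. n1.mk = 27  [S.lab + 17]
3. n1.wid = "kp"  ["kp"]
4. n2.tag = false  [terminal]
5. n3.tag = true  [terminal]
6. n4.lab = 0  [B.mk * 2 - 54]
7. n5.lab = 8  [S₀.lab + 8]
8. n6.acc = 7  [terminal]
9. n5.idx = 21  [S.lab + a.acc + 6]
10. n5.env = 12  [S.lab + 4]
11. n5.ok = "yk"  ["yk"]
12. n7.tag = true  [terminal]
13. n8.val = "ykr"  [S₁.ok ++ "r"]
14. n9.mk = 4  [len(A.val) + 1]
15. n9.wid = "wykr"  ["w" ++ A.val]
16. n10.idx = "xp"  [terminal]
17. n11.acc = 5  [terminal]
18. n9.sig = -4  [a.acc * 2 - 14]
19. n8.pre = -7  [B.sig * -2 - 15]
20. n4.idx = -7  [S₁.idx * -2 + 35]
21. n4.env = 11  [S₁.idx * -2 + 53]
22. n4.ok = "yky"  [S₁.ok ++ "y"]
23. n1.sig = 26  [S.idx + S.env + 22]
24. n12.idx = "yk"  [terminal]
25. n13.mk = 25  [len(f.idx) + 23]
26. n13.wid = "vv"  ["vv"]
27. n14.mk = -8  [terminal]
28. n13.sig = 10  [h.mk + 18]
29. n0.idx = 5  [B₁.sig - 5]
30. n0.env = 28  [B₁.sig + B₀.sig - 8]
31. n0.ok = "kz"  ["kz"]

28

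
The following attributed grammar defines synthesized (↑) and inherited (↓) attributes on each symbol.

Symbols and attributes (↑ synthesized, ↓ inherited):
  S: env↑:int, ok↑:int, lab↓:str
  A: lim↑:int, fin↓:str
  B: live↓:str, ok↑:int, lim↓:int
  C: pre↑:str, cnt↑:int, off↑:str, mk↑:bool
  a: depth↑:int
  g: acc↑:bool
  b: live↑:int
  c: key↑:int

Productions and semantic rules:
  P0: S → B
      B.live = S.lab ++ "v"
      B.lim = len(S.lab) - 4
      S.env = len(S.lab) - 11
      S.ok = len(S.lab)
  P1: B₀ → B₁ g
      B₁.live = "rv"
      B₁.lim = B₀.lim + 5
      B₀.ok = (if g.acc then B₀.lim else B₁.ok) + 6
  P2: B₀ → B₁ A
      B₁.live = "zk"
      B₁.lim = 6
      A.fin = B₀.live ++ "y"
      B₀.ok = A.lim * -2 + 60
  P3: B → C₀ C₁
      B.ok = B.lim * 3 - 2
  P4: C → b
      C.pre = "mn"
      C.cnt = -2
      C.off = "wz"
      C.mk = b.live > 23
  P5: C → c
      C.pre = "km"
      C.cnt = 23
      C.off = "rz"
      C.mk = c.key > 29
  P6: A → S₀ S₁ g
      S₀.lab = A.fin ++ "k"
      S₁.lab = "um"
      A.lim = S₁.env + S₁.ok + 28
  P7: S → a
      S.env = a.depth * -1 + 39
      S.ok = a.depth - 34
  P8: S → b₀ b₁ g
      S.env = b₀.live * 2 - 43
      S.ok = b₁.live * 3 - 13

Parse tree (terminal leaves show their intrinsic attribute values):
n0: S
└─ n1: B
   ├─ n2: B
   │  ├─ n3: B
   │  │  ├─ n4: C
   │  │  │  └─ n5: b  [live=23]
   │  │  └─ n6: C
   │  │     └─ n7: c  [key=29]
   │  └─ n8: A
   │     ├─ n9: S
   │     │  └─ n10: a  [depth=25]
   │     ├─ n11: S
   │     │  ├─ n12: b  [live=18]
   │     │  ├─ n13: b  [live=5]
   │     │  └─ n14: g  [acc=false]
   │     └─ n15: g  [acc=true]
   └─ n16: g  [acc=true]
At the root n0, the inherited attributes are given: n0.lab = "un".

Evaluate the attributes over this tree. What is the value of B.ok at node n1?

4

1. n0.lab = "un"  [given at root]
2. n1.live = "unv"  [S.lab ++ "v"]
3. n1.lim = -2  [len(S.lab) - 4]
4. n2.live = "rv"  ["rv"]
5. n2.lim = 3  [B₀.lim + 5]
6. n3.live = "zk"  ["zk"]
7. n3.lim = 6  [6]
8. n5.live = 23  [terminal]
9. n4.pre = "mn"  ["mn"]
10. n4.cnt = -2  [-2]
11. n4.off = "wz"  ["wz"]
12. n4.mk = false  [b.live > 23]
13. n7.key = 29  [terminal]
14. n6.pre = "km"  ["km"]
15. n6.cnt = 23  [23]
16. n6.off = "rz"  ["rz"]
17. n6.mk = false  [c.key > 29]
18. n3.ok = 16  [B.lim * 3 - 2]
19. n8.fin = "rvy"  [B₀.live ++ "y"]
20. n9.lab = "rvyk"  [A.fin ++ "k"]
21. n10.depth = 25  [terminal]
22. n9.env = 14  [a.depth * -1 + 39]
23. n9.ok = -9  [a.depth - 34]
24. n11.lab = "um"  ["um"]
25. n12.live = 18  [terminal]
26. n13.live = 5  [terminal]
27. n14.acc = false  [terminal]
28. n11.env = -7  [b₀.live * 2 - 43]
29. n11.ok = 2  [b₁.live * 3 - 13]
30. n15.acc = true  [terminal]
31. n8.lim = 23  [S₁.env + S₁.ok + 28]
32. n2.ok = 14  [A.lim * -2 + 60]
33. n16.acc = true  [terminal]
34. n1.ok = 4  [(if g.acc then B₀.lim else B₁.ok) + 6]
35. n0.env = -9  [len(S.lab) - 11]
36. n0.ok = 2  [len(S.lab)]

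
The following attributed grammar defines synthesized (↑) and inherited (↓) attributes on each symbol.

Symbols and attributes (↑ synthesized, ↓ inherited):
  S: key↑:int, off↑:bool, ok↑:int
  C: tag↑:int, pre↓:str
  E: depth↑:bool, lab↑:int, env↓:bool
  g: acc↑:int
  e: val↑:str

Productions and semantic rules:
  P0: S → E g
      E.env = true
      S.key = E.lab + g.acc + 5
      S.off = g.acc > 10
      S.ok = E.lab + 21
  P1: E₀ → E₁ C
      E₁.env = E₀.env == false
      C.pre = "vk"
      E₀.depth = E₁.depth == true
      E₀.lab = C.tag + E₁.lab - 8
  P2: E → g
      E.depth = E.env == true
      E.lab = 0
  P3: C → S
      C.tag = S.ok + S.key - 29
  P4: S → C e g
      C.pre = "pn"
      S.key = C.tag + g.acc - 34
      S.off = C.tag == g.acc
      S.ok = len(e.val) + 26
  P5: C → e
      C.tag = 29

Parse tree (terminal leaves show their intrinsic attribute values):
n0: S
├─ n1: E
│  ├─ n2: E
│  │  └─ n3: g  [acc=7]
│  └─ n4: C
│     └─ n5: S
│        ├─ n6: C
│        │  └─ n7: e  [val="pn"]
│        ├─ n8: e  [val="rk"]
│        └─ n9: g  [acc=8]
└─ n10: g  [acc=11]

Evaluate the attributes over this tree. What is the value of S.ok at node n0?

1. n1.env = true  [true]
2. n2.env = false  [E₀.env == false]
3. n3.acc = 7  [terminal]
4. n2.depth = false  [E.env == true]
5. n2.lab = 0  [0]
6. n4.pre = "vk"  ["vk"]
7. n6.pre = "pn"  ["pn"]
8. n7.val = "pn"  [terminal]
9. n6.tag = 29  [29]
10. n8.val = "rk"  [terminal]
11. n9.acc = 8  [terminal]
12. n5.key = 3  [C.tag + g.acc - 34]
13. n5.off = false  [C.tag == g.acc]
14. n5.ok = 28  [len(e.val) + 26]
15. n4.tag = 2  [S.ok + S.key - 29]
16. n1.depth = false  [E₁.depth == true]
17. n1.lab = -6  [C.tag + E₁.lab - 8]
18. n10.acc = 11  [terminal]
19. n0.key = 10  [E.lab + g.acc + 5]
20. n0.off = true  [g.acc > 10]
21. n0.ok = 15  [E.lab + 21]

15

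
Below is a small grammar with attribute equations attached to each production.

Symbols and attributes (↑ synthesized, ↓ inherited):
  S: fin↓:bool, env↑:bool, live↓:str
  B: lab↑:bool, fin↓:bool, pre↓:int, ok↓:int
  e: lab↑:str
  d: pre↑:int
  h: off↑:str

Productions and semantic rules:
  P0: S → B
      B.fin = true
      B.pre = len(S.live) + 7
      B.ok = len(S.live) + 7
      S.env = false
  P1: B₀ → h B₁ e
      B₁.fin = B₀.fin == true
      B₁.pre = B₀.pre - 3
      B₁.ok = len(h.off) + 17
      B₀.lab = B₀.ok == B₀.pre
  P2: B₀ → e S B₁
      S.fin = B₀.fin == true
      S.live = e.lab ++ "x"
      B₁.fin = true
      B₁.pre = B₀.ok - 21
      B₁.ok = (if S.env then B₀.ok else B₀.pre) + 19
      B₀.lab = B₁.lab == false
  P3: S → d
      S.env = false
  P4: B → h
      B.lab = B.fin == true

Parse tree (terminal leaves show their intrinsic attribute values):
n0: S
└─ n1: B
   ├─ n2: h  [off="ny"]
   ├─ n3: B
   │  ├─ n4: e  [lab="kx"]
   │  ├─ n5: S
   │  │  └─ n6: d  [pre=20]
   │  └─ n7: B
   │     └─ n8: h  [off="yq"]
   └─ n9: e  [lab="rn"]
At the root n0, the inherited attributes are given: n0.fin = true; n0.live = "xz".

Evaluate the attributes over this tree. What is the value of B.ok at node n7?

25

1. n0.fin = true  [given at root]
2. n0.live = "xz"  [given at root]
3. n1.fin = true  [true]
4. n1.pre = 9  [len(S.live) + 7]
5. n1.ok = 9  [len(S.live) + 7]
6. n2.off = "ny"  [terminal]
7. n3.fin = true  [B₀.fin == true]
8. n3.pre = 6  [B₀.pre - 3]
9. n3.ok = 19  [len(h.off) + 17]
10. n4.lab = "kx"  [terminal]
11. n5.fin = true  [B₀.fin == true]
12. n5.live = "kxx"  [e.lab ++ "x"]
13. n6.pre = 20  [terminal]
14. n5.env = false  [false]
15. n7.fin = true  [true]
16. n7.pre = -2  [B₀.ok - 21]
17. n7.ok = 25  [(if S.env then B₀.ok else B₀.pre) + 19]
18. n8.off = "yq"  [terminal]
19. n7.lab = true  [B.fin == true]
20. n3.lab = false  [B₁.lab == false]
21. n9.lab = "rn"  [terminal]
22. n1.lab = true  [B₀.ok == B₀.pre]
23. n0.env = false  [false]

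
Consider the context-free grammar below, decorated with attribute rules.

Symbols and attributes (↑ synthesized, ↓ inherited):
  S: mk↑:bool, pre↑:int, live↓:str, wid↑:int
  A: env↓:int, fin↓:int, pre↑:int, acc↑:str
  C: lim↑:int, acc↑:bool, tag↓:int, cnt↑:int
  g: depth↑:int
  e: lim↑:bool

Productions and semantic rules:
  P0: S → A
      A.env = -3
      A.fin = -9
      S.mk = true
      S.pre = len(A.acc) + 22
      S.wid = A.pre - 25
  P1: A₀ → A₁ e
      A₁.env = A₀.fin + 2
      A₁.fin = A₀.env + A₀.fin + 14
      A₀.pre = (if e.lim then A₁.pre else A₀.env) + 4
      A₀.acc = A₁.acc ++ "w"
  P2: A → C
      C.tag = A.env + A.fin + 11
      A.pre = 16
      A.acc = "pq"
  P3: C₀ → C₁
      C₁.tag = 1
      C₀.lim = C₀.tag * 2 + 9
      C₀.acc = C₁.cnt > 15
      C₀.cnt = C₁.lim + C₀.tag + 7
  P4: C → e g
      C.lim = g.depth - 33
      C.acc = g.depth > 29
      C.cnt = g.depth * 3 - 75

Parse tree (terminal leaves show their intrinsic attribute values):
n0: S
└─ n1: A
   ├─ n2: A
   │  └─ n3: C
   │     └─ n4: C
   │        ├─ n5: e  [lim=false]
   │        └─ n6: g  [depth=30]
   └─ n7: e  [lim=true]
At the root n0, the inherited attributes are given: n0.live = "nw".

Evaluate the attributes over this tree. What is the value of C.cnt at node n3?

1. n0.live = "nw"  [given at root]
2. n1.env = -3  [-3]
3. n1.fin = -9  [-9]
4. n2.env = -7  [A₀.fin + 2]
5. n2.fin = 2  [A₀.env + A₀.fin + 14]
6. n3.tag = 6  [A.env + A.fin + 11]
7. n4.tag = 1  [1]
8. n5.lim = false  [terminal]
9. n6.depth = 30  [terminal]
10. n4.lim = -3  [g.depth - 33]
11. n4.acc = true  [g.depth > 29]
12. n4.cnt = 15  [g.depth * 3 - 75]
13. n3.lim = 21  [C₀.tag * 2 + 9]
14. n3.acc = false  [C₁.cnt > 15]
15. n3.cnt = 10  [C₁.lim + C₀.tag + 7]
16. n2.pre = 16  [16]
17. n2.acc = "pq"  ["pq"]
18. n7.lim = true  [terminal]
19. n1.pre = 20  [(if e.lim then A₁.pre else A₀.env) + 4]
20. n1.acc = "pqw"  [A₁.acc ++ "w"]
21. n0.mk = true  [true]
22. n0.pre = 25  [len(A.acc) + 22]
23. n0.wid = -5  [A.pre - 25]

10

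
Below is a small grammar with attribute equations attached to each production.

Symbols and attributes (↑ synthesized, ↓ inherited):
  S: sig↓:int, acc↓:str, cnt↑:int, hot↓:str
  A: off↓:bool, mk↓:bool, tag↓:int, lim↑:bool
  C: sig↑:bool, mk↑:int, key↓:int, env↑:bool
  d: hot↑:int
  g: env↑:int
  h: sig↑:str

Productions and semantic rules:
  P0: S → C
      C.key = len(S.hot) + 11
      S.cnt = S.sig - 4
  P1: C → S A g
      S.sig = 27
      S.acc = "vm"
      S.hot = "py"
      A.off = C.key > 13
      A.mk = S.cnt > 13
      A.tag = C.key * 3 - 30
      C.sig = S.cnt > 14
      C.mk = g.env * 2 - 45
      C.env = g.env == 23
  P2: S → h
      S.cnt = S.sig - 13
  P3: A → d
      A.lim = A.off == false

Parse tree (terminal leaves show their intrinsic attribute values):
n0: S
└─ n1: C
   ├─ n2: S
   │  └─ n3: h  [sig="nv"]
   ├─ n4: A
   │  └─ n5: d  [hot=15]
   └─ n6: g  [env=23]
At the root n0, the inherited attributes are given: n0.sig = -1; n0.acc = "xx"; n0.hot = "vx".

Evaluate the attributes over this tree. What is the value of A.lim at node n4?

true

1. n0.sig = -1  [given at root]
2. n0.acc = "xx"  [given at root]
3. n0.hot = "vx"  [given at root]
4. n1.key = 13  [len(S.hot) + 11]
5. n2.sig = 27  [27]
6. n2.acc = "vm"  ["vm"]
7. n2.hot = "py"  ["py"]
8. n3.sig = "nv"  [terminal]
9. n2.cnt = 14  [S.sig - 13]
10. n4.off = false  [C.key > 13]
11. n4.mk = true  [S.cnt > 13]
12. n4.tag = 9  [C.key * 3 - 30]
13. n5.hot = 15  [terminal]
14. n4.lim = true  [A.off == false]
15. n6.env = 23  [terminal]
16. n1.sig = false  [S.cnt > 14]
17. n1.mk = 1  [g.env * 2 - 45]
18. n1.env = true  [g.env == 23]
19. n0.cnt = -5  [S.sig - 4]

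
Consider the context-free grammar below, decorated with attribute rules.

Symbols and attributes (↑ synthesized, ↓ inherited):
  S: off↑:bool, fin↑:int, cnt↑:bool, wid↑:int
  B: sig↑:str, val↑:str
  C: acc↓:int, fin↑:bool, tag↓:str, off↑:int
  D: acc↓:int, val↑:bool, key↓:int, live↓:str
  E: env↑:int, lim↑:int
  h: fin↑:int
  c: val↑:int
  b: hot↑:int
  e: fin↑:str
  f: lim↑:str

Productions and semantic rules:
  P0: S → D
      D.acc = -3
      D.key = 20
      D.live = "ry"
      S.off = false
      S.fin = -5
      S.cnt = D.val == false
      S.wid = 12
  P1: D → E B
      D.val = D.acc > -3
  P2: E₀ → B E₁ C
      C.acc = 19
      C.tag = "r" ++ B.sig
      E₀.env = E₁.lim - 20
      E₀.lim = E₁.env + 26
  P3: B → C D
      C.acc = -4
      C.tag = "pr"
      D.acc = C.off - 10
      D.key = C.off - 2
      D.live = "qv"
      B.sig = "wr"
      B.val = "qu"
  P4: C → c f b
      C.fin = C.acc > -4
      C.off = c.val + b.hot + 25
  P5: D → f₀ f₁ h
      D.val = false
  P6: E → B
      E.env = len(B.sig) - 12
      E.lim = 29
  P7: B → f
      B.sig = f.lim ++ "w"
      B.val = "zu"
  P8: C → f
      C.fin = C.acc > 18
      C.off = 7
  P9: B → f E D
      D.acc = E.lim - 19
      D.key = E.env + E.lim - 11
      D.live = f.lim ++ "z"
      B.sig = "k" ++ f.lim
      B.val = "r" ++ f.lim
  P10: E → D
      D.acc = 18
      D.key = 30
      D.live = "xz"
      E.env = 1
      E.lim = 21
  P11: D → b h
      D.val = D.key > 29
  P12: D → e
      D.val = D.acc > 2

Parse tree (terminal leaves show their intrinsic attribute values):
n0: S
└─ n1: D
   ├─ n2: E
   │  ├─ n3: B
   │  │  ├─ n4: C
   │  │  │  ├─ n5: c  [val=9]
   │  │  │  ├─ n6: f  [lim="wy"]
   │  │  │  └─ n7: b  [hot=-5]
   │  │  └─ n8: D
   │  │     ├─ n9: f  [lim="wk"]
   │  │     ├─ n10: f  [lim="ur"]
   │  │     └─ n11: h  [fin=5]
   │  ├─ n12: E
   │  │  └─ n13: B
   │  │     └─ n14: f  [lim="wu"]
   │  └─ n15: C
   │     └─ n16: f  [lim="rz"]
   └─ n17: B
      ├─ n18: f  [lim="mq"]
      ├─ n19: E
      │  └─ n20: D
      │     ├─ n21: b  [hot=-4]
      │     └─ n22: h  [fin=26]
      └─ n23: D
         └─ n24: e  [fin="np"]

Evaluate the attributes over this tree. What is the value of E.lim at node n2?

17

1. n1.acc = -3  [-3]
2. n1.key = 20  [20]
3. n1.live = "ry"  ["ry"]
4. n4.acc = -4  [-4]
5. n4.tag = "pr"  ["pr"]
6. n5.val = 9  [terminal]
7. n6.lim = "wy"  [terminal]
8. n7.hot = -5  [terminal]
9. n4.fin = false  [C.acc > -4]
10. n4.off = 29  [c.val + b.hot + 25]
11. n8.acc = 19  [C.off - 10]
12. n8.key = 27  [C.off - 2]
13. n8.live = "qv"  ["qv"]
14. n9.lim = "wk"  [terminal]
15. n10.lim = "ur"  [terminal]
16. n11.fin = 5  [terminal]
17. n8.val = false  [false]
18. n3.sig = "wr"  ["wr"]
19. n3.val = "qu"  ["qu"]
20. n14.lim = "wu"  [terminal]
21. n13.sig = "wuw"  [f.lim ++ "w"]
22. n13.val = "zu"  ["zu"]
23. n12.env = -9  [len(B.sig) - 12]
24. n12.lim = 29  [29]
25. n15.acc = 19  [19]
26. n15.tag = "rwr"  ["r" ++ B.sig]
27. n16.lim = "rz"  [terminal]
28. n15.fin = true  [C.acc > 18]
29. n15.off = 7  [7]
30. n2.env = 9  [E₁.lim - 20]
31. n2.lim = 17  [E₁.env + 26]
32. n18.lim = "mq"  [terminal]
33. n20.acc = 18  [18]
34. n20.key = 30  [30]
35. n20.live = "xz"  ["xz"]
36. n21.hot = -4  [terminal]
37. n22.fin = 26  [terminal]
38. n20.val = true  [D.key > 29]
39. n19.env = 1  [1]
40. n19.lim = 21  [21]
41. n23.acc = 2  [E.lim - 19]
42. n23.key = 11  [E.env + E.lim - 11]
43. n23.live = "mqz"  [f.lim ++ "z"]
44. n24.fin = "np"  [terminal]
45. n23.val = false  [D.acc > 2]
46. n17.sig = "kmq"  ["k" ++ f.lim]
47. n17.val = "rmq"  ["r" ++ f.lim]
48. n1.val = false  [D.acc > -3]
49. n0.off = false  [false]
50. n0.fin = -5  [-5]
51. n0.cnt = true  [D.val == false]
52. n0.wid = 12  [12]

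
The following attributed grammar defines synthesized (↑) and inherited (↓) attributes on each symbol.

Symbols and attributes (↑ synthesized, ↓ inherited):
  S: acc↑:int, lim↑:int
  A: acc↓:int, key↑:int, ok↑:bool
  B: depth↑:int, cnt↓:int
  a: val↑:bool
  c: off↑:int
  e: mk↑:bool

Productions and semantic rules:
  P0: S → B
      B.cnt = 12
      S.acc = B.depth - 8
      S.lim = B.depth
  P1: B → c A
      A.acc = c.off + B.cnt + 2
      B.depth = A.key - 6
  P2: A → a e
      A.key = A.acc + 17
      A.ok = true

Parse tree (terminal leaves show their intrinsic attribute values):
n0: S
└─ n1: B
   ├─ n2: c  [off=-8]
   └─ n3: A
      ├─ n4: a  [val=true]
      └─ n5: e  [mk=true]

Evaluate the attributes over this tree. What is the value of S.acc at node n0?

1. n1.cnt = 12  [12]
2. n2.off = -8  [terminal]
3. n3.acc = 6  [c.off + B.cnt + 2]
4. n4.val = true  [terminal]
5. n5.mk = true  [terminal]
6. n3.key = 23  [A.acc + 17]
7. n3.ok = true  [true]
8. n1.depth = 17  [A.key - 6]
9. n0.acc = 9  [B.depth - 8]
10. n0.lim = 17  [B.depth]

9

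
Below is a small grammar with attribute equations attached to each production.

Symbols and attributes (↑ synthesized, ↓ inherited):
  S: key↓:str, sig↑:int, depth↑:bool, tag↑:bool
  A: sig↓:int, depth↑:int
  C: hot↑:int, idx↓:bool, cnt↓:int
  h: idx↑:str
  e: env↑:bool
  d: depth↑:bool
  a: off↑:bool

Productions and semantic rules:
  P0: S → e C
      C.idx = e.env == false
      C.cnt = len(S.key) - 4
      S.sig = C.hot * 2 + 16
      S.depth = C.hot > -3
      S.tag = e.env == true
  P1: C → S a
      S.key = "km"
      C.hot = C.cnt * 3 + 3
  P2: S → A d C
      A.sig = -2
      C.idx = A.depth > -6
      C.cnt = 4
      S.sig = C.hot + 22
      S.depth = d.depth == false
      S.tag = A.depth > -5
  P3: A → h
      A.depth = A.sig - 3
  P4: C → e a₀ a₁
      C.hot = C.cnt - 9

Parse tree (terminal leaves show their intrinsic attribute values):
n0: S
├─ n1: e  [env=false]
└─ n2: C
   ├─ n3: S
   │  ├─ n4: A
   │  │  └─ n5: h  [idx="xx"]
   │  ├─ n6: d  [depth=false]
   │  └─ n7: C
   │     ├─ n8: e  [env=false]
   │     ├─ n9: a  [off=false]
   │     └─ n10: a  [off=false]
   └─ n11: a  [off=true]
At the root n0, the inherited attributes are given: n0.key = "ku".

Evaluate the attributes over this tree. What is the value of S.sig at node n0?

1. n0.key = "ku"  [given at root]
2. n1.env = false  [terminal]
3. n2.idx = true  [e.env == false]
4. n2.cnt = -2  [len(S.key) - 4]
5. n3.key = "km"  ["km"]
6. n4.sig = -2  [-2]
7. n5.idx = "xx"  [terminal]
8. n4.depth = -5  [A.sig - 3]
9. n6.depth = false  [terminal]
10. n7.idx = true  [A.depth > -6]
11. n7.cnt = 4  [4]
12. n8.env = false  [terminal]
13. n9.off = false  [terminal]
14. n10.off = false  [terminal]
15. n7.hot = -5  [C.cnt - 9]
16. n3.sig = 17  [C.hot + 22]
17. n3.depth = true  [d.depth == false]
18. n3.tag = false  [A.depth > -5]
19. n11.off = true  [terminal]
20. n2.hot = -3  [C.cnt * 3 + 3]
21. n0.sig = 10  [C.hot * 2 + 16]
22. n0.depth = false  [C.hot > -3]
23. n0.tag = false  [e.env == true]

10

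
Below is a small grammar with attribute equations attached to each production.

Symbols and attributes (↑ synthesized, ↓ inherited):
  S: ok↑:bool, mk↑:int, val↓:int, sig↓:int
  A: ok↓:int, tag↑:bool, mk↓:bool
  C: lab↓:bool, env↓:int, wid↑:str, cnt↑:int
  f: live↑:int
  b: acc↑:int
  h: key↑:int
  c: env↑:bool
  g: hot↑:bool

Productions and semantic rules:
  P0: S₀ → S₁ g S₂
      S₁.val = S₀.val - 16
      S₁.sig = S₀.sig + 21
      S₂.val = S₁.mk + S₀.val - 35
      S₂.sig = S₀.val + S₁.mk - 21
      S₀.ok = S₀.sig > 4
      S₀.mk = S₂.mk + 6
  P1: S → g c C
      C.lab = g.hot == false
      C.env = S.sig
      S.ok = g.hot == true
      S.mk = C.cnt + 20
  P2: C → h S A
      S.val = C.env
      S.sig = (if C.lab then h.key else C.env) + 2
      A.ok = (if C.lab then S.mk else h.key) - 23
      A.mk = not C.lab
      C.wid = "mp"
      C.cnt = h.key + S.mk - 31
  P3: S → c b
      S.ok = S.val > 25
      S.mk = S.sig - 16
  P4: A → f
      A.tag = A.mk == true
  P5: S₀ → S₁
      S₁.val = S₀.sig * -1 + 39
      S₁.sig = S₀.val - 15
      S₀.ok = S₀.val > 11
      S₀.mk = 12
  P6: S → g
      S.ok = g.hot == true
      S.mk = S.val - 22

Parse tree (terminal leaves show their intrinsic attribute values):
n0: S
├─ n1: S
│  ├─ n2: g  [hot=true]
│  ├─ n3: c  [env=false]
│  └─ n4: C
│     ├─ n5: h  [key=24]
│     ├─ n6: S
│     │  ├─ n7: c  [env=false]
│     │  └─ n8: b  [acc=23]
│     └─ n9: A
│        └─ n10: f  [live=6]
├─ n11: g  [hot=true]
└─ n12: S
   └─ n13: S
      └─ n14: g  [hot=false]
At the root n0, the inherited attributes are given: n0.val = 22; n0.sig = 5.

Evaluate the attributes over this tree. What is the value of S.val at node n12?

12

1. n0.val = 22  [given at root]
2. n0.sig = 5  [given at root]
3. n1.val = 6  [S₀.val - 16]
4. n1.sig = 26  [S₀.sig + 21]
5. n2.hot = true  [terminal]
6. n3.env = false  [terminal]
7. n4.lab = false  [g.hot == false]
8. n4.env = 26  [S.sig]
9. n5.key = 24  [terminal]
10. n6.val = 26  [C.env]
11. n6.sig = 28  [(if C.lab then h.key else C.env) + 2]
12. n7.env = false  [terminal]
13. n8.acc = 23  [terminal]
14. n6.ok = true  [S.val > 25]
15. n6.mk = 12  [S.sig - 16]
16. n9.ok = 1  [(if C.lab then S.mk else h.key) - 23]
17. n9.mk = true  [not C.lab]
18. n10.live = 6  [terminal]
19. n9.tag = true  [A.mk == true]
20. n4.wid = "mp"  ["mp"]
21. n4.cnt = 5  [h.key + S.mk - 31]
22. n1.ok = true  [g.hot == true]
23. n1.mk = 25  [C.cnt + 20]
24. n11.hot = true  [terminal]
25. n12.val = 12  [S₁.mk + S₀.val - 35]
26. n12.sig = 26  [S₀.val + S₁.mk - 21]
27. n13.val = 13  [S₀.sig * -1 + 39]
28. n13.sig = -3  [S₀.val - 15]
29. n14.hot = false  [terminal]
30. n13.ok = false  [g.hot == true]
31. n13.mk = -9  [S.val - 22]
32. n12.ok = true  [S₀.val > 11]
33. n12.mk = 12  [12]
34. n0.ok = true  [S₀.sig > 4]
35. n0.mk = 18  [S₂.mk + 6]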